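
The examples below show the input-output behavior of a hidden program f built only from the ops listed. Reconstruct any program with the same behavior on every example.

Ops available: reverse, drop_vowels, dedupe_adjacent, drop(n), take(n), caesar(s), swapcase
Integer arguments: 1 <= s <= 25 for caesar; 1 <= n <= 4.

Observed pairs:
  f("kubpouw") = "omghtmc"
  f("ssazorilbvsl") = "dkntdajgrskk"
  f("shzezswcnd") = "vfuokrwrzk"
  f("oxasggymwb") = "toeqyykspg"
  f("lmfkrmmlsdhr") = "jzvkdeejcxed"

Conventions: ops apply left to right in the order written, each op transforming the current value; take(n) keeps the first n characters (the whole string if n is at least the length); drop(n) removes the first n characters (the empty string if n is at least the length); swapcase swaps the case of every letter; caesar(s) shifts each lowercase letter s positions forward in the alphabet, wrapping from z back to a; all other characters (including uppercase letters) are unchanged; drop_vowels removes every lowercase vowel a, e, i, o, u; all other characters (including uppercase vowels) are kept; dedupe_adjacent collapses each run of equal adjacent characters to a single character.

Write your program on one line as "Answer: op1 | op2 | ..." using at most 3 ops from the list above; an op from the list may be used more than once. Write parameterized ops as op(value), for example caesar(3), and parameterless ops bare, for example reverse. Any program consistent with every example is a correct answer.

reverse | caesar(18)

Check, running the answer program on each example:
  "kubpouw" -> "wuopbuk" -> "omghtmc"
  "ssazorilbvsl" -> "lsvblirozass" -> "dkntdajgrskk"
  "shzezswcnd" -> "dncwszezhs" -> "vfuokrwrzk"
  "oxasggymwb" -> "bwmyggsaxo" -> "toeqyykspg"
  "lmfkrmmlsdhr" -> "rhdslmmrkfml" -> "jzvkdeejcxed"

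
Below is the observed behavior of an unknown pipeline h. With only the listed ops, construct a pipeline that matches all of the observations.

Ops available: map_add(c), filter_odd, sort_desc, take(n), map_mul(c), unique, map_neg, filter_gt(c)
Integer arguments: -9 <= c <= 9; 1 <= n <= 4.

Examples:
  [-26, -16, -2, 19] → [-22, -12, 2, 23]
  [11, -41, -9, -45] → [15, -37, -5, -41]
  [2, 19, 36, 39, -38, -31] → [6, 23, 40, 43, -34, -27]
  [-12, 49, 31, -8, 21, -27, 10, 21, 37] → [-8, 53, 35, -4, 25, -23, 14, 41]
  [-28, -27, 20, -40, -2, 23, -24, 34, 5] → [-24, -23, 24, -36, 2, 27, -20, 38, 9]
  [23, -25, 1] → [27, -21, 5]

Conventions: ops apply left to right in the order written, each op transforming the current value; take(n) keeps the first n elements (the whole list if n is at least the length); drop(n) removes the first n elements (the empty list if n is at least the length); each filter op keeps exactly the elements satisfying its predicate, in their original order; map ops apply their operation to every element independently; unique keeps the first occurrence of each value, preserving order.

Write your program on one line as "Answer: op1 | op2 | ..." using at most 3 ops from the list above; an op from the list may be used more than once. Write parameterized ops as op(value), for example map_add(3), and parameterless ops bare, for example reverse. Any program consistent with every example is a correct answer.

unique | map_add(4)

Check, running the answer program on each example:
  [-26, -16, -2, 19] -> [-26, -16, -2, 19] -> [-22, -12, 2, 23]
  [11, -41, -9, -45] -> [11, -41, -9, -45] -> [15, -37, -5, -41]
  [2, 19, 36, 39, -38, -31] -> [2, 19, 36, 39, -38, -31] -> [6, 23, 40, 43, -34, -27]
  [-12, 49, 31, -8, 21, -27, 10, 21, 37] -> [-12, 49, 31, -8, 21, -27, 10, 37] -> [-8, 53, 35, -4, 25, -23, 14, 41]
  [-28, -27, 20, -40, -2, 23, -24, 34, 5] -> [-28, -27, 20, -40, -2, 23, -24, 34, 5] -> [-24, -23, 24, -36, 2, 27, -20, 38, 9]
  [23, -25, 1] -> [23, -25, 1] -> [27, -21, 5]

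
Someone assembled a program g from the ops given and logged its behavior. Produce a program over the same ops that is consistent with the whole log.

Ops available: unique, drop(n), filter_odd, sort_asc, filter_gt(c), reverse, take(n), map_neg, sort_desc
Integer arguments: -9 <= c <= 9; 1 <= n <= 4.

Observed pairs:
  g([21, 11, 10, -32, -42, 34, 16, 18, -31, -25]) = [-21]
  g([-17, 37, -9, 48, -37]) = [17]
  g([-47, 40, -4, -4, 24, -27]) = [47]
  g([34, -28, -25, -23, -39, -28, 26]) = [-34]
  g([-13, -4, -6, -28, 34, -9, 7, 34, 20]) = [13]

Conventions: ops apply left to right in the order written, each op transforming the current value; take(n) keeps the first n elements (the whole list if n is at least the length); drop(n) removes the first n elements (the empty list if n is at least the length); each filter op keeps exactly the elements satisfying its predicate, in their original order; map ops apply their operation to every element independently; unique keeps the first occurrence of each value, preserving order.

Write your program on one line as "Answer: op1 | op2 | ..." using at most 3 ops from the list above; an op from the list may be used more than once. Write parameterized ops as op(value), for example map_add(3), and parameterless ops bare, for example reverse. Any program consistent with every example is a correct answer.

map_neg | take(1)

Check, running the answer program on each example:
  [21, 11, 10, -32, -42, 34, 16, 18, -31, -25] -> [-21, -11, -10, 32, 42, -34, -16, -18, 31, 25] -> [-21]
  [-17, 37, -9, 48, -37] -> [17, -37, 9, -48, 37] -> [17]
  [-47, 40, -4, -4, 24, -27] -> [47, -40, 4, 4, -24, 27] -> [47]
  [34, -28, -25, -23, -39, -28, 26] -> [-34, 28, 25, 23, 39, 28, -26] -> [-34]
  [-13, -4, -6, -28, 34, -9, 7, 34, 20] -> [13, 4, 6, 28, -34, 9, -7, -34, -20] -> [13]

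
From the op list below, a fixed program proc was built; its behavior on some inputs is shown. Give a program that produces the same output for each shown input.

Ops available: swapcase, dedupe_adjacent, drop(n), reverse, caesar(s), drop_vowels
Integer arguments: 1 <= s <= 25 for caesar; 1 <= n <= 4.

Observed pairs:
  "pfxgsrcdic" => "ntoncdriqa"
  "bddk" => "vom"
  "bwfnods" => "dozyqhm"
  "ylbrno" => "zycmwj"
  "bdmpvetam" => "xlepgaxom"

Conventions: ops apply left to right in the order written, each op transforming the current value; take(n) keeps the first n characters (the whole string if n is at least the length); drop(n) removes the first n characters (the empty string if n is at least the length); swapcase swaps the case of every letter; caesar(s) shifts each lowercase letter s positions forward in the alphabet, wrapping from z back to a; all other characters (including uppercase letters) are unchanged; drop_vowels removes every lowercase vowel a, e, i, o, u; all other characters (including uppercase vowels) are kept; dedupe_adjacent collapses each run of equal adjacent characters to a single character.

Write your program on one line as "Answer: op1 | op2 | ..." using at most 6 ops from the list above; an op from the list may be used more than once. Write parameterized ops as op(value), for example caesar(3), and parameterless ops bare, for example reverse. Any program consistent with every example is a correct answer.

dedupe_adjacent | reverse | caesar(7) | caesar(3) | caesar(1)

Check, running the answer program on each example:
  "pfxgsrcdic" -> "pfxgsrcdic" -> "cidcrsgxfp" -> "jpkjyznemw" -> "msnmbcqhpz" -> "ntoncdriqa"
  "bddk" -> "bdk" -> "kdb" -> "rki" -> "unl" -> "vom"
  "bwfnods" -> "bwfnods" -> "sdonfwb" -> "zkvumdi" -> "cnyxpgl" -> "dozyqhm"
  "ylbrno" -> "ylbrno" -> "onrbly" -> "vuyisf" -> "yxblvi" -> "zycmwj"
  "bdmpvetam" -> "bdmpvetam" -> "matevpmdb" -> "thalcwtki" -> "wkdofzwnl" -> "xlepgaxom"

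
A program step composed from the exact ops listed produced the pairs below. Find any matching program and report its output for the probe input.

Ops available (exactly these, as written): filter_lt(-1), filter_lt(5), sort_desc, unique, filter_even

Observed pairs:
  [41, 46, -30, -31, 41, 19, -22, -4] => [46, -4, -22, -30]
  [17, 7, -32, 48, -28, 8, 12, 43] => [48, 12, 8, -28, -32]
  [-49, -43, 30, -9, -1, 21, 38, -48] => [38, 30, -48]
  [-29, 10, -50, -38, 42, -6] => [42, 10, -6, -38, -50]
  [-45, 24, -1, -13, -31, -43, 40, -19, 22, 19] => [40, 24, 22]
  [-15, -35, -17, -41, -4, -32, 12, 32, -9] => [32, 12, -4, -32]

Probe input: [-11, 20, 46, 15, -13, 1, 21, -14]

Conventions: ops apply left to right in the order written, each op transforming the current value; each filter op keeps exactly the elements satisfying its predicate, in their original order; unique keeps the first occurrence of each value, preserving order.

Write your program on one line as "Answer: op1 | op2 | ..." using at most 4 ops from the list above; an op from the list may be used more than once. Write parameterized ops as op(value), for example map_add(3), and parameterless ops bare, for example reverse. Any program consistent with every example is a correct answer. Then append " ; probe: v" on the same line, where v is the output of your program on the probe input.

unique | sort_desc | filter_even ; probe: [46, 20, -14]

Check, running the answer program on each example:
  [41, 46, -30, -31, 41, 19, -22, -4] -> [41, 46, -30, -31, 19, -22, -4] -> [46, 41, 19, -4, -22, -30, -31] -> [46, -4, -22, -30]
  [17, 7, -32, 48, -28, 8, 12, 43] -> [17, 7, -32, 48, -28, 8, 12, 43] -> [48, 43, 17, 12, 8, 7, -28, -32] -> [48, 12, 8, -28, -32]
  [-49, -43, 30, -9, -1, 21, 38, -48] -> [-49, -43, 30, -9, -1, 21, 38, -48] -> [38, 30, 21, -1, -9, -43, -48, -49] -> [38, 30, -48]
  [-29, 10, -50, -38, 42, -6] -> [-29, 10, -50, -38, 42, -6] -> [42, 10, -6, -29, -38, -50] -> [42, 10, -6, -38, -50]
  [-45, 24, -1, -13, -31, -43, 40, -19, 22, 19] -> [-45, 24, -1, -13, -31, -43, 40, -19, 22, 19] -> [40, 24, 22, 19, -1, -13, -19, -31, -43, -45] -> [40, 24, 22]
  [-15, -35, -17, -41, -4, -32, 12, 32, -9] -> [-15, -35, -17, -41, -4, -32, 12, 32, -9] -> [32, 12, -4, -9, -15, -17, -32, -35, -41] -> [32, 12, -4, -32]
  probe: [-11, 20, 46, 15, -13, 1, 21, -14] -> [-11, 20, 46, 15, -13, 1, 21, -14] -> [46, 21, 20, 15, 1, -11, -13, -14] -> [46, 20, -14]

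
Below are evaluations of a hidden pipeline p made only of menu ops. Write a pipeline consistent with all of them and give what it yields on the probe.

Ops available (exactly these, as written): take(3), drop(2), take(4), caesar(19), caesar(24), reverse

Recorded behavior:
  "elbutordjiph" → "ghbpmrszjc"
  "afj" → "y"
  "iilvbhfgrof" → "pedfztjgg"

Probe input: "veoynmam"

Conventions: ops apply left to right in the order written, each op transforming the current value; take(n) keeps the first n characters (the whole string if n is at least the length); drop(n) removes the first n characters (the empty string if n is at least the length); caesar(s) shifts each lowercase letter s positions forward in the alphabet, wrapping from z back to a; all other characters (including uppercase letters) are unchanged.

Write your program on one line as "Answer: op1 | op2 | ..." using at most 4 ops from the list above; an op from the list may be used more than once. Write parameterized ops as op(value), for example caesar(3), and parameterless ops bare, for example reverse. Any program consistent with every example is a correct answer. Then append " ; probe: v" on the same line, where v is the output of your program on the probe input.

reverse | caesar(24) | drop(2) ; probe: "klwmct"

Check, running the answer program on each example:
  "elbutordjiph" -> "hpijdrotuble" -> "fnghbpmrszjc" -> "ghbpmrszjc"
  "afj" -> "jfa" -> "hdy" -> "y"
  "iilvbhfgrof" -> "forgfhbvlii" -> "dmpedfztjgg" -> "pedfztjgg"
  probe: "veoynmam" -> "mamnyoev" -> "kyklwmct" -> "klwmct"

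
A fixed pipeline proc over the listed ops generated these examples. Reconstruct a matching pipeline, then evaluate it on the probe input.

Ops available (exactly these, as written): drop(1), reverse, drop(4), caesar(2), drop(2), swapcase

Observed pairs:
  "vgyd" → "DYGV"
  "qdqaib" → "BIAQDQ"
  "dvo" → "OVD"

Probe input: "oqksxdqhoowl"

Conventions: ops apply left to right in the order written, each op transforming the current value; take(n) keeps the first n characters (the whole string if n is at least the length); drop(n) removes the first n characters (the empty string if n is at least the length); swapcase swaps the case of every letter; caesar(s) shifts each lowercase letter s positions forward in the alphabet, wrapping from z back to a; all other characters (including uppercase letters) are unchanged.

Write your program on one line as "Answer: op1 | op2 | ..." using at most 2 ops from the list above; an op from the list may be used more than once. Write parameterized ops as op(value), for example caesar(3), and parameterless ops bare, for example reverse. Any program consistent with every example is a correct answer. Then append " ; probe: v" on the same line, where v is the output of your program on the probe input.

swapcase | reverse ; probe: "LWOOHQDXSKQO"

Check, running the answer program on each example:
  "vgyd" -> "VGYD" -> "DYGV"
  "qdqaib" -> "QDQAIB" -> "BIAQDQ"
  "dvo" -> "DVO" -> "OVD"
  probe: "oqksxdqhoowl" -> "OQKSXDQHOOWL" -> "LWOOHQDXSKQO"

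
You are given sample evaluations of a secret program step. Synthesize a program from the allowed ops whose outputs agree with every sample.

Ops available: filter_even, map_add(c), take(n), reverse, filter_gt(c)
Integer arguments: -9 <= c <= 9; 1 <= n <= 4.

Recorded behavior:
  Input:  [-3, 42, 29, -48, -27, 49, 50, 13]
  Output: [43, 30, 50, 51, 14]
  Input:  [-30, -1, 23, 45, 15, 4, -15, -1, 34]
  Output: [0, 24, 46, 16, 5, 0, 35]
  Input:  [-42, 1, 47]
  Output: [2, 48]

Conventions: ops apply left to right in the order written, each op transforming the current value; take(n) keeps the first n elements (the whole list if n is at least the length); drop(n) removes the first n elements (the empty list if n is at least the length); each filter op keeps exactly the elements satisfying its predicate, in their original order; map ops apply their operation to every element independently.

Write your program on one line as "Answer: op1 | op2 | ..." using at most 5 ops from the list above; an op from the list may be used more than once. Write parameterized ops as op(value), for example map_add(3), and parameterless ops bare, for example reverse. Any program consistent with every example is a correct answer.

map_add(9) | map_add(-8) | reverse | filter_gt(-1) | reverse

Check, running the answer program on each example:
  [-3, 42, 29, -48, -27, 49, 50, 13] -> [6, 51, 38, -39, -18, 58, 59, 22] -> [-2, 43, 30, -47, -26, 50, 51, 14] -> [14, 51, 50, -26, -47, 30, 43, -2] -> [14, 51, 50, 30, 43] -> [43, 30, 50, 51, 14]
  [-30, -1, 23, 45, 15, 4, -15, -1, 34] -> [-21, 8, 32, 54, 24, 13, -6, 8, 43] -> [-29, 0, 24, 46, 16, 5, -14, 0, 35] -> [35, 0, -14, 5, 16, 46, 24, 0, -29] -> [35, 0, 5, 16, 46, 24, 0] -> [0, 24, 46, 16, 5, 0, 35]
  [-42, 1, 47] -> [-33, 10, 56] -> [-41, 2, 48] -> [48, 2, -41] -> [48, 2] -> [2, 48]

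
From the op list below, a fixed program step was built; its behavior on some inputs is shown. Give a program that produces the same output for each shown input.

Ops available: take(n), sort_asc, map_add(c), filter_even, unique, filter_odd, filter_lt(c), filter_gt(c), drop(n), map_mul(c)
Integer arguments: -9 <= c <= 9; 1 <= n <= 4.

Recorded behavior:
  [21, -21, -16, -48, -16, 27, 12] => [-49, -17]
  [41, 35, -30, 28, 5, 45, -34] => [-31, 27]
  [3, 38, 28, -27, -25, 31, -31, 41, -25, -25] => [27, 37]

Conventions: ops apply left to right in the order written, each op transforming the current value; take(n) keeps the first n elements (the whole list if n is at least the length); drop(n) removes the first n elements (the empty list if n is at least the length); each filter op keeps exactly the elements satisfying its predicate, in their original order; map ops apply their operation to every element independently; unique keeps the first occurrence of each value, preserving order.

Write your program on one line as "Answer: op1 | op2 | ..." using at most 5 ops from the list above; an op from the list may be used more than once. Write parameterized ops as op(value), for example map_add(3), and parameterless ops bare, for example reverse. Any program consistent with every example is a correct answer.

take(4) | sort_asc | map_add(-1) | filter_odd

Check, running the answer program on each example:
  [21, -21, -16, -48, -16, 27, 12] -> [21, -21, -16, -48] -> [-48, -21, -16, 21] -> [-49, -22, -17, 20] -> [-49, -17]
  [41, 35, -30, 28, 5, 45, -34] -> [41, 35, -30, 28] -> [-30, 28, 35, 41] -> [-31, 27, 34, 40] -> [-31, 27]
  [3, 38, 28, -27, -25, 31, -31, 41, -25, -25] -> [3, 38, 28, -27] -> [-27, 3, 28, 38] -> [-28, 2, 27, 37] -> [27, 37]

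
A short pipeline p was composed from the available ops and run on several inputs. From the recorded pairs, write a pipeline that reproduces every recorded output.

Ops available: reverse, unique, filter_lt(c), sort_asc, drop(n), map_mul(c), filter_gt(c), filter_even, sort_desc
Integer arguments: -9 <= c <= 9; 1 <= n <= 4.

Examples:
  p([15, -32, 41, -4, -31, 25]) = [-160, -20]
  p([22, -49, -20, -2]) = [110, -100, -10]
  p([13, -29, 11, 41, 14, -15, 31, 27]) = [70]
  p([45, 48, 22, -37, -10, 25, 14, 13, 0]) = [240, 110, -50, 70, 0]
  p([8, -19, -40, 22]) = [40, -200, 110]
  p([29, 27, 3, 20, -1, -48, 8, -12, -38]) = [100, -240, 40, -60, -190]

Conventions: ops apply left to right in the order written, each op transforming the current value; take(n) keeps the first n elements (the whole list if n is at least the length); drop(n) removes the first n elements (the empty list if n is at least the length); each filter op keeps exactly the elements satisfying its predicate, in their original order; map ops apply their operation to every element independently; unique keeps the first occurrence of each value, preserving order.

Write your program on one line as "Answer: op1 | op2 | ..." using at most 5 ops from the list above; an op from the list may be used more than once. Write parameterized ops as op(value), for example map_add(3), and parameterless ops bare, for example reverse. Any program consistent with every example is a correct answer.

filter_even | reverse | map_mul(5) | reverse

Check, running the answer program on each example:
  [15, -32, 41, -4, -31, 25] -> [-32, -4] -> [-4, -32] -> [-20, -160] -> [-160, -20]
  [22, -49, -20, -2] -> [22, -20, -2] -> [-2, -20, 22] -> [-10, -100, 110] -> [110, -100, -10]
  [13, -29, 11, 41, 14, -15, 31, 27] -> [14] -> [14] -> [70] -> [70]
  [45, 48, 22, -37, -10, 25, 14, 13, 0] -> [48, 22, -10, 14, 0] -> [0, 14, -10, 22, 48] -> [0, 70, -50, 110, 240] -> [240, 110, -50, 70, 0]
  [8, -19, -40, 22] -> [8, -40, 22] -> [22, -40, 8] -> [110, -200, 40] -> [40, -200, 110]
  [29, 27, 3, 20, -1, -48, 8, -12, -38] -> [20, -48, 8, -12, -38] -> [-38, -12, 8, -48, 20] -> [-190, -60, 40, -240, 100] -> [100, -240, 40, -60, -190]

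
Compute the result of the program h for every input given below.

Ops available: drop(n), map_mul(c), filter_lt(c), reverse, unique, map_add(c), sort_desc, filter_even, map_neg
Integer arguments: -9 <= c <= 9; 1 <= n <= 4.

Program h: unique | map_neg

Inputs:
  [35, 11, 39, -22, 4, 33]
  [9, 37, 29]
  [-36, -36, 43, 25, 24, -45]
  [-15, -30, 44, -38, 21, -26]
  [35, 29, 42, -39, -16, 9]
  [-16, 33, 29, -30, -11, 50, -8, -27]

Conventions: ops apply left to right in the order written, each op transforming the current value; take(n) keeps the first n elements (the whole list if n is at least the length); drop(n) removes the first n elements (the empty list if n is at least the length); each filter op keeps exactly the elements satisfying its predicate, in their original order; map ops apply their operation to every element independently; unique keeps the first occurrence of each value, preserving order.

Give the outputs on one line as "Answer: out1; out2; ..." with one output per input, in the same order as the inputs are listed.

Execution, op by op:
  [35, 11, 39, -22, 4, 33] -> [35, 11, 39, -22, 4, 33] -> [-35, -11, -39, 22, -4, -33]
  [9, 37, 29] -> [9, 37, 29] -> [-9, -37, -29]
  [-36, -36, 43, 25, 24, -45] -> [-36, 43, 25, 24, -45] -> [36, -43, -25, -24, 45]
  [-15, -30, 44, -38, 21, -26] -> [-15, -30, 44, -38, 21, -26] -> [15, 30, -44, 38, -21, 26]
  [35, 29, 42, -39, -16, 9] -> [35, 29, 42, -39, -16, 9] -> [-35, -29, -42, 39, 16, -9]
  [-16, 33, 29, -30, -11, 50, -8, -27] -> [-16, 33, 29, -30, -11, 50, -8, -27] -> [16, -33, -29, 30, 11, -50, 8, 27]

[-35, -11, -39, 22, -4, -33]; [-9, -37, -29]; [36, -43, -25, -24, 45]; [15, 30, -44, 38, -21, 26]; [-35, -29, -42, 39, 16, -9]; [16, -33, -29, 30, 11, -50, 8, 27]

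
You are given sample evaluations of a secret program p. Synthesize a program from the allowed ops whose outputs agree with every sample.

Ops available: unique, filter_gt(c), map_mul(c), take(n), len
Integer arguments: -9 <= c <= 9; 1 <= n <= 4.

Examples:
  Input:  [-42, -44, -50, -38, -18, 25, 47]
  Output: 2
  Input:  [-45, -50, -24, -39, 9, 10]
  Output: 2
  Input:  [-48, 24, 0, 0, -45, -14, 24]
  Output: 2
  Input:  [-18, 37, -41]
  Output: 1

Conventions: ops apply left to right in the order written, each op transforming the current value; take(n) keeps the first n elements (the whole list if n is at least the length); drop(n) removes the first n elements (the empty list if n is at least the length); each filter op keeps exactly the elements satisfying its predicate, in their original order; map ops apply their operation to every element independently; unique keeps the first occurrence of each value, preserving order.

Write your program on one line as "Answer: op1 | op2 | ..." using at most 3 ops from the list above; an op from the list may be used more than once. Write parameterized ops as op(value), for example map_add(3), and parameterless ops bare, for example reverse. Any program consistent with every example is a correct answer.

filter_gt(7) | len

Check, running the answer program on each example:
  [-42, -44, -50, -38, -18, 25, 47] -> [25, 47] -> 2
  [-45, -50, -24, -39, 9, 10] -> [9, 10] -> 2
  [-48, 24, 0, 0, -45, -14, 24] -> [24, 24] -> 2
  [-18, 37, -41] -> [37] -> 1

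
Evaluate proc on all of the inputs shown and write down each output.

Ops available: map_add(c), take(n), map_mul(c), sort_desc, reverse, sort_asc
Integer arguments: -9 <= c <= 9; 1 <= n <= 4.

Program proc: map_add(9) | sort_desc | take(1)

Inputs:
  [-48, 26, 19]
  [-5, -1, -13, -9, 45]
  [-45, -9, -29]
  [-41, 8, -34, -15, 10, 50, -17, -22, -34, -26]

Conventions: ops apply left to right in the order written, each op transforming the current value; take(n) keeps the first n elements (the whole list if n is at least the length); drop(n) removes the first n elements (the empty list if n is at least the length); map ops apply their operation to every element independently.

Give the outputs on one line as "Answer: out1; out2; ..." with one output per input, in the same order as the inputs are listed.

[35]; [54]; [0]; [59]

Execution, op by op:
  [-48, 26, 19] -> [-39, 35, 28] -> [35, 28, -39] -> [35]
  [-5, -1, -13, -9, 45] -> [4, 8, -4, 0, 54] -> [54, 8, 4, 0, -4] -> [54]
  [-45, -9, -29] -> [-36, 0, -20] -> [0, -20, -36] -> [0]
  [-41, 8, -34, -15, 10, 50, -17, -22, -34, -26] -> [-32, 17, -25, -6, 19, 59, -8, -13, -25, -17] -> [59, 19, 17, -6, -8, -13, -17, -25, -25, -32] -> [59]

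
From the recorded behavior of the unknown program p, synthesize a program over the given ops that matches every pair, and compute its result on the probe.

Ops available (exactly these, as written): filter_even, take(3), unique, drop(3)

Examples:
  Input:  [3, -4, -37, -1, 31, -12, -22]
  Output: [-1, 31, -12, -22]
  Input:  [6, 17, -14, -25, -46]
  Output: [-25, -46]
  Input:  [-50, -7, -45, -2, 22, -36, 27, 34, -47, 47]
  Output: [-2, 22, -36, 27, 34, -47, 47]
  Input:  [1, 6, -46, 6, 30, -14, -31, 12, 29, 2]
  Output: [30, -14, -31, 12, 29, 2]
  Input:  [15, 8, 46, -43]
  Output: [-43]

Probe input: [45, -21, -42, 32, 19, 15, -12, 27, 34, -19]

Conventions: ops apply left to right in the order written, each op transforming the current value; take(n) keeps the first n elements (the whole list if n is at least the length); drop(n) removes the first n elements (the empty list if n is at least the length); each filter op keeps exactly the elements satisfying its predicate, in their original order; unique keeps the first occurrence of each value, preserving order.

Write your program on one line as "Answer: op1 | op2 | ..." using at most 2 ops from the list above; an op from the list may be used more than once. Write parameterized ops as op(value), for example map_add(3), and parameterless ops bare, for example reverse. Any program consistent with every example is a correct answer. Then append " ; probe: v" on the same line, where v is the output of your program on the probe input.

unique | drop(3) ; probe: [32, 19, 15, -12, 27, 34, -19]

Check, running the answer program on each example:
  [3, -4, -37, -1, 31, -12, -22] -> [3, -4, -37, -1, 31, -12, -22] -> [-1, 31, -12, -22]
  [6, 17, -14, -25, -46] -> [6, 17, -14, -25, -46] -> [-25, -46]
  [-50, -7, -45, -2, 22, -36, 27, 34, -47, 47] -> [-50, -7, -45, -2, 22, -36, 27, 34, -47, 47] -> [-2, 22, -36, 27, 34, -47, 47]
  [1, 6, -46, 6, 30, -14, -31, 12, 29, 2] -> [1, 6, -46, 30, -14, -31, 12, 29, 2] -> [30, -14, -31, 12, 29, 2]
  [15, 8, 46, -43] -> [15, 8, 46, -43] -> [-43]
  probe: [45, -21, -42, 32, 19, 15, -12, 27, 34, -19] -> [45, -21, -42, 32, 19, 15, -12, 27, 34, -19] -> [32, 19, 15, -12, 27, 34, -19]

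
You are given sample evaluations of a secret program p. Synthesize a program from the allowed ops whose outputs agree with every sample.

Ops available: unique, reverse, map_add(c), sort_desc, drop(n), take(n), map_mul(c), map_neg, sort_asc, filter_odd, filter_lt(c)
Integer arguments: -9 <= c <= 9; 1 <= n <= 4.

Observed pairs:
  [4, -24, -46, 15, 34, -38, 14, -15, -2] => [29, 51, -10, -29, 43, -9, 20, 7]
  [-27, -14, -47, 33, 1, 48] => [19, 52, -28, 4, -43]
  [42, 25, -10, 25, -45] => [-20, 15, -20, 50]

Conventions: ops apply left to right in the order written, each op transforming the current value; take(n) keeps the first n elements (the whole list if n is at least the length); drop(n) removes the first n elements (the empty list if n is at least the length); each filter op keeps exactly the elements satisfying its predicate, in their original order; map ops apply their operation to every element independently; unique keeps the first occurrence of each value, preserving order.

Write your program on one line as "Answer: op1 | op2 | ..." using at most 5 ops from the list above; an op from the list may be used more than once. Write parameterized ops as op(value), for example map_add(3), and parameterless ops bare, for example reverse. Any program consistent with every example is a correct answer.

map_add(-9) | drop(1) | map_neg | map_add(-4)

Check, running the answer program on each example:
  [4, -24, -46, 15, 34, -38, 14, -15, -2] -> [-5, -33, -55, 6, 25, -47, 5, -24, -11] -> [-33, -55, 6, 25, -47, 5, -24, -11] -> [33, 55, -6, -25, 47, -5, 24, 11] -> [29, 51, -10, -29, 43, -9, 20, 7]
  [-27, -14, -47, 33, 1, 48] -> [-36, -23, -56, 24, -8, 39] -> [-23, -56, 24, -8, 39] -> [23, 56, -24, 8, -39] -> [19, 52, -28, 4, -43]
  [42, 25, -10, 25, -45] -> [33, 16, -19, 16, -54] -> [16, -19, 16, -54] -> [-16, 19, -16, 54] -> [-20, 15, -20, 50]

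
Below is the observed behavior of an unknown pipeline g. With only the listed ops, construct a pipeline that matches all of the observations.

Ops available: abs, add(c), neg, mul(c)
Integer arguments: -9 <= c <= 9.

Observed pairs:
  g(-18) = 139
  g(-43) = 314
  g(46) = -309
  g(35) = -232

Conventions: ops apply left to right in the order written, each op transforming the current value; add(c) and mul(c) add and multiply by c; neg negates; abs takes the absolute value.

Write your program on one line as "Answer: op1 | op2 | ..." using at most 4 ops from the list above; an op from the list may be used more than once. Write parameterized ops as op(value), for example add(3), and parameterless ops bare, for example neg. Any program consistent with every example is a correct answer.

add(-2) | mul(-7) | add(-1)

Check, running the answer program on each example:
  -18 -> -20 -> 140 -> 139
  -43 -> -45 -> 315 -> 314
  46 -> 44 -> -308 -> -309
  35 -> 33 -> -231 -> -232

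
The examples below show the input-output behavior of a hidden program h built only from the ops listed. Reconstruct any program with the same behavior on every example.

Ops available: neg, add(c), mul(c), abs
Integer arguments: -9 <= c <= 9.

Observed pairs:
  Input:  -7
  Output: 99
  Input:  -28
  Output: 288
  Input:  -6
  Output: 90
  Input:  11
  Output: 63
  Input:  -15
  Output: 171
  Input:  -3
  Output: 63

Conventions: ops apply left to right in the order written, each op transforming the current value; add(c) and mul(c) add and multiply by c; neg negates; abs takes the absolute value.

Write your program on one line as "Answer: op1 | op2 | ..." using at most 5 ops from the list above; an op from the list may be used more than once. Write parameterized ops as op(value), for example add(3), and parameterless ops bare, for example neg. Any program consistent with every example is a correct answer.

add(-4) | abs | neg | mul(-9)

Check, running the answer program on each example:
  -7 -> -11 -> 11 -> -11 -> 99
  -28 -> -32 -> 32 -> -32 -> 288
  -6 -> -10 -> 10 -> -10 -> 90
  11 -> 7 -> 7 -> -7 -> 63
  -15 -> -19 -> 19 -> -19 -> 171
  -3 -> -7 -> 7 -> -7 -> 63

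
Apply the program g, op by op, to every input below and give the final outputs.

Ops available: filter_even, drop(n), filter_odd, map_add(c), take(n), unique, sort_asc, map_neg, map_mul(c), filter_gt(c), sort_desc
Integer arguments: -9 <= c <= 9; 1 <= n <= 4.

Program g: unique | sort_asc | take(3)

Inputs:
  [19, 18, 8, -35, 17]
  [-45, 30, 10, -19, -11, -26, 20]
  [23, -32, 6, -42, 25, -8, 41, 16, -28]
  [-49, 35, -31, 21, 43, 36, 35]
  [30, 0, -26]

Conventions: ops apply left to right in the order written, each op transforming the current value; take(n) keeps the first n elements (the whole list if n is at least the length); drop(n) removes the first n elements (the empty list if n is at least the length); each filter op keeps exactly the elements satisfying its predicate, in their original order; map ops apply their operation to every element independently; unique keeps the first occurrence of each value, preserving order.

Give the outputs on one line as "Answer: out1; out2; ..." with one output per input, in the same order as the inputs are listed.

[-35, 8, 17]; [-45, -26, -19]; [-42, -32, -28]; [-49, -31, 21]; [-26, 0, 30]

Execution, op by op:
  [19, 18, 8, -35, 17] -> [19, 18, 8, -35, 17] -> [-35, 8, 17, 18, 19] -> [-35, 8, 17]
  [-45, 30, 10, -19, -11, -26, 20] -> [-45, 30, 10, -19, -11, -26, 20] -> [-45, -26, -19, -11, 10, 20, 30] -> [-45, -26, -19]
  [23, -32, 6, -42, 25, -8, 41, 16, -28] -> [23, -32, 6, -42, 25, -8, 41, 16, -28] -> [-42, -32, -28, -8, 6, 16, 23, 25, 41] -> [-42, -32, -28]
  [-49, 35, -31, 21, 43, 36, 35] -> [-49, 35, -31, 21, 43, 36] -> [-49, -31, 21, 35, 36, 43] -> [-49, -31, 21]
  [30, 0, -26] -> [30, 0, -26] -> [-26, 0, 30] -> [-26, 0, 30]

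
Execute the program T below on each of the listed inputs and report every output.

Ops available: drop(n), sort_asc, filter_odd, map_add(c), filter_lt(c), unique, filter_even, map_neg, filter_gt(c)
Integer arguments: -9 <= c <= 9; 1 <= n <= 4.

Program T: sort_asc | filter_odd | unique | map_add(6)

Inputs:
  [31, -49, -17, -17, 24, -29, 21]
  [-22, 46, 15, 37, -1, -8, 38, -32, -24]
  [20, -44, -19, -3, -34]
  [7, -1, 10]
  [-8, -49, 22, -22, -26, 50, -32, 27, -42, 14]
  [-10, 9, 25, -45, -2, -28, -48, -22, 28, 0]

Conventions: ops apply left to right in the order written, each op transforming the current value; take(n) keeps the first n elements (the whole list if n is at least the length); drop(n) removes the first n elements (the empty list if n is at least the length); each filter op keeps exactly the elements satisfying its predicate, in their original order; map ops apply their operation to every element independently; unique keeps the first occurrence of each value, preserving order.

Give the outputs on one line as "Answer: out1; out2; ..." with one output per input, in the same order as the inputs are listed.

[-43, -23, -11, 27, 37]; [5, 21, 43]; [-13, 3]; [5, 13]; [-43, 33]; [-39, 15, 31]

Execution, op by op:
  [31, -49, -17, -17, 24, -29, 21] -> [-49, -29, -17, -17, 21, 24, 31] -> [-49, -29, -17, -17, 21, 31] -> [-49, -29, -17, 21, 31] -> [-43, -23, -11, 27, 37]
  [-22, 46, 15, 37, -1, -8, 38, -32, -24] -> [-32, -24, -22, -8, -1, 15, 37, 38, 46] -> [-1, 15, 37] -> [-1, 15, 37] -> [5, 21, 43]
  [20, -44, -19, -3, -34] -> [-44, -34, -19, -3, 20] -> [-19, -3] -> [-19, -3] -> [-13, 3]
  [7, -1, 10] -> [-1, 7, 10] -> [-1, 7] -> [-1, 7] -> [5, 13]
  [-8, -49, 22, -22, -26, 50, -32, 27, -42, 14] -> [-49, -42, -32, -26, -22, -8, 14, 22, 27, 50] -> [-49, 27] -> [-49, 27] -> [-43, 33]
  [-10, 9, 25, -45, -2, -28, -48, -22, 28, 0] -> [-48, -45, -28, -22, -10, -2, 0, 9, 25, 28] -> [-45, 9, 25] -> [-45, 9, 25] -> [-39, 15, 31]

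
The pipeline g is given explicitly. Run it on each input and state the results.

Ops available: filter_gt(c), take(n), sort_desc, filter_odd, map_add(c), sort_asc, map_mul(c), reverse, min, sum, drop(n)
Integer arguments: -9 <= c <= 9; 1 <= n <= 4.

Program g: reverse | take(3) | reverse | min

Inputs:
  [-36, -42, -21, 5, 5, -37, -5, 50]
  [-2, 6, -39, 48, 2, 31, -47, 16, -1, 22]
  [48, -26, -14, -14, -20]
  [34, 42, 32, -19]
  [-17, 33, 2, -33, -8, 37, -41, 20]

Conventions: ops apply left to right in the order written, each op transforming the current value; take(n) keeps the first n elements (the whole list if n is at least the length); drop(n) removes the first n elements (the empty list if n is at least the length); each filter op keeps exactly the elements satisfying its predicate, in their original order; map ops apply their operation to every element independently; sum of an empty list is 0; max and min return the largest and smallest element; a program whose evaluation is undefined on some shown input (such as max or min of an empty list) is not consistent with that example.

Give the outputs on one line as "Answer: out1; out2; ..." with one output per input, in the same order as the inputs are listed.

-37; -1; -20; -19; -41

Execution, op by op:
  [-36, -42, -21, 5, 5, -37, -5, 50] -> [50, -5, -37, 5, 5, -21, -42, -36] -> [50, -5, -37] -> [-37, -5, 50] -> -37
  [-2, 6, -39, 48, 2, 31, -47, 16, -1, 22] -> [22, -1, 16, -47, 31, 2, 48, -39, 6, -2] -> [22, -1, 16] -> [16, -1, 22] -> -1
  [48, -26, -14, -14, -20] -> [-20, -14, -14, -26, 48] -> [-20, -14, -14] -> [-14, -14, -20] -> -20
  [34, 42, 32, -19] -> [-19, 32, 42, 34] -> [-19, 32, 42] -> [42, 32, -19] -> -19
  [-17, 33, 2, -33, -8, 37, -41, 20] -> [20, -41, 37, -8, -33, 2, 33, -17] -> [20, -41, 37] -> [37, -41, 20] -> -41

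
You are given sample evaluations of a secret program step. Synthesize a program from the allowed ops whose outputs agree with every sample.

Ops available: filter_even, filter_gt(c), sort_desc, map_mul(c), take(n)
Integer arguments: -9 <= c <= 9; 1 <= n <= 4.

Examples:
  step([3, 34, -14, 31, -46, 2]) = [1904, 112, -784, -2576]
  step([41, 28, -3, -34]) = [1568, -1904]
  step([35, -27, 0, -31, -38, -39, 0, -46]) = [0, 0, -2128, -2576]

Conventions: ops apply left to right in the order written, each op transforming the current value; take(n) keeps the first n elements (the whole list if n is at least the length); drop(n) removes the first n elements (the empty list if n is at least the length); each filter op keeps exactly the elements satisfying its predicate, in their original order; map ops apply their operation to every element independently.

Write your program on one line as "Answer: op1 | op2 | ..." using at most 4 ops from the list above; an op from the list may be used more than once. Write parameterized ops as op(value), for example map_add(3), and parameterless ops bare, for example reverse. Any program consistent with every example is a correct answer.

filter_even | map_mul(8) | sort_desc | map_mul(7)

Check, running the answer program on each example:
  [3, 34, -14, 31, -46, 2] -> [34, -14, -46, 2] -> [272, -112, -368, 16] -> [272, 16, -112, -368] -> [1904, 112, -784, -2576]
  [41, 28, -3, -34] -> [28, -34] -> [224, -272] -> [224, -272] -> [1568, -1904]
  [35, -27, 0, -31, -38, -39, 0, -46] -> [0, -38, 0, -46] -> [0, -304, 0, -368] -> [0, 0, -304, -368] -> [0, 0, -2128, -2576]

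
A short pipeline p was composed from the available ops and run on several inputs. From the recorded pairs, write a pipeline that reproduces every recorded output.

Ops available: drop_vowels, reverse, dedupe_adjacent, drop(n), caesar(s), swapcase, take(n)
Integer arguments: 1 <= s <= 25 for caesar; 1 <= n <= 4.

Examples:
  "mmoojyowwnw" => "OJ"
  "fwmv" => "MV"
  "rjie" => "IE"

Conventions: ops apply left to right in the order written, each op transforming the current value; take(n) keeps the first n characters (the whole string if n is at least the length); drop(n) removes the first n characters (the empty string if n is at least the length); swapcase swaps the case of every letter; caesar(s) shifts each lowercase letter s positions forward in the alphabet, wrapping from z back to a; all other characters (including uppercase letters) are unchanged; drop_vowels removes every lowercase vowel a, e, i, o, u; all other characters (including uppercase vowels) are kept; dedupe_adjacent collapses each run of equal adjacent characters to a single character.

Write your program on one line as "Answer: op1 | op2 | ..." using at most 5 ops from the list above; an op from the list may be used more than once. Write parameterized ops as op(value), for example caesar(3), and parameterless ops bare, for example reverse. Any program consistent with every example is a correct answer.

drop(2) | dedupe_adjacent | swapcase | take(2)

Check, running the answer program on each example:
  "mmoojyowwnw" -> "oojyowwnw" -> "ojyownw" -> "OJYOWNW" -> "OJ"
  "fwmv" -> "mv" -> "mv" -> "MV" -> "MV"
  "rjie" -> "ie" -> "ie" -> "IE" -> "IE"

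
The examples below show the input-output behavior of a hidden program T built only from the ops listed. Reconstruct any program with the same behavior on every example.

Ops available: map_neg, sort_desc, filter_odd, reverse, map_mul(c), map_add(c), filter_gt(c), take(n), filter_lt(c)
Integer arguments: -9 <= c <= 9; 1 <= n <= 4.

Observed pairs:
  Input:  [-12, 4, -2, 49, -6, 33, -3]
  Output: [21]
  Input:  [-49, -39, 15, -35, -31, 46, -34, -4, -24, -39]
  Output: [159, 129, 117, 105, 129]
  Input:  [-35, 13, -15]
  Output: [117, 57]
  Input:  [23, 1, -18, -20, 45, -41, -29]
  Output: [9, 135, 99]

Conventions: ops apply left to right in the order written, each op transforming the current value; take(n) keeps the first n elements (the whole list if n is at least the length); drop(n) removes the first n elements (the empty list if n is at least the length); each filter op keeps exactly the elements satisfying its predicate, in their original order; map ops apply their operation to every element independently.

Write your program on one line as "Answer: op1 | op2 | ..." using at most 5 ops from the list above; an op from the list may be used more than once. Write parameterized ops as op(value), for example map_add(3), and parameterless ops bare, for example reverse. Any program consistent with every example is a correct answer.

filter_odd | map_add(-1) | map_add(-3) | filter_lt(0) | map_mul(-3)

Check, running the answer program on each example:
  [-12, 4, -2, 49, -6, 33, -3] -> [49, 33, -3] -> [48, 32, -4] -> [45, 29, -7] -> [-7] -> [21]
  [-49, -39, 15, -35, -31, 46, -34, -4, -24, -39] -> [-49, -39, 15, -35, -31, -39] -> [-50, -40, 14, -36, -32, -40] -> [-53, -43, 11, -39, -35, -43] -> [-53, -43, -39, -35, -43] -> [159, 129, 117, 105, 129]
  [-35, 13, -15] -> [-35, 13, -15] -> [-36, 12, -16] -> [-39, 9, -19] -> [-39, -19] -> [117, 57]
  [23, 1, -18, -20, 45, -41, -29] -> [23, 1, 45, -41, -29] -> [22, 0, 44, -42, -30] -> [19, -3, 41, -45, -33] -> [-3, -45, -33] -> [9, 135, 99]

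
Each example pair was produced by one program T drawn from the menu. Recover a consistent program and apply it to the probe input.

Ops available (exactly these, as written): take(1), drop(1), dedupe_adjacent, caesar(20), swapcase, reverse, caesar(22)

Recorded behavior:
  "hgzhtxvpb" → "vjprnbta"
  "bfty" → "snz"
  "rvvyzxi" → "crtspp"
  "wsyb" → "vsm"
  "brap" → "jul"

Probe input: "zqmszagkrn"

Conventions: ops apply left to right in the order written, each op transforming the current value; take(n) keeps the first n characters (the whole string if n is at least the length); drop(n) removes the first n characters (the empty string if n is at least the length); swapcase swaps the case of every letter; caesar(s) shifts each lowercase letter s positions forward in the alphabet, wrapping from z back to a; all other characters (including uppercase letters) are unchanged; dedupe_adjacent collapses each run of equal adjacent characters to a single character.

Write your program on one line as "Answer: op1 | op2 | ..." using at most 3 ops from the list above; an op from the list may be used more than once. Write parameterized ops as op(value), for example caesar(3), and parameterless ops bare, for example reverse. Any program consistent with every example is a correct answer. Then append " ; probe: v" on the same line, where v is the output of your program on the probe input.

drop(1) | reverse | caesar(20) ; probe: "hleautmgk"

Check, running the answer program on each example:
  "hgzhtxvpb" -> "gzhtxvpb" -> "bpvxthzg" -> "vjprnbta"
  "bfty" -> "fty" -> "ytf" -> "snz"
  "rvvyzxi" -> "vvyzxi" -> "ixzyvv" -> "crtspp"
  "wsyb" -> "syb" -> "bys" -> "vsm"
  "brap" -> "rap" -> "par" -> "jul"
  probe: "zqmszagkrn" -> "qmszagkrn" -> "nrkgazsmq" -> "hleautmgk"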